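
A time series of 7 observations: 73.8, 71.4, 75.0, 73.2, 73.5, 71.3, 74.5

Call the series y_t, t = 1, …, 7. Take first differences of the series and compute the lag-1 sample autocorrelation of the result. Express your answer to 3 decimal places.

-0.631

First differences Δy: -2.4, 3.6, -1.8, 0.3, -2.2, 3.2
Mean of differences = 0.1167
Numerator Σ(Δy_t−Δȳ)(Δy_{t+1}−Δȳ) = -23.3619
Denominator Σ(Δy_t−Δȳ)² = 37.0483
r_1(Δy) = -23.3619 / 37.0483 = -0.631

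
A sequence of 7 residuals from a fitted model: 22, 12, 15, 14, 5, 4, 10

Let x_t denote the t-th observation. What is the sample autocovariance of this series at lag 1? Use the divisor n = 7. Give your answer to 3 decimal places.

Mean x̄ = (22 + 12 + 15 + 14 + 5 + 4 + 10)/7 = 11.7143
Deviations: 10.2857, 0.2857, 3.2857, 2.2857, -6.7143, -7.7143, -1.7143
Σ_{t=1}^{6}(x_t−x̄)(x_{t+1}−x̄) = 61.0612
γ_1 = 61.0612 / 7 = 8.723

8.723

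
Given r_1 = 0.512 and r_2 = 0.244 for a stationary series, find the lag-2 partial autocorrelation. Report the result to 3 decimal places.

-0.025

φ_{22} = (r_2 − r_1²) / (1 − r_1²)
r_1² = (0.512)² = 0.262144
Numerator = 0.244 − 0.2621 = -0.0181; denominator = 1 − 0.2621 = 0.7379
φ_{22} = -0.0181 / 0.7379 = -0.025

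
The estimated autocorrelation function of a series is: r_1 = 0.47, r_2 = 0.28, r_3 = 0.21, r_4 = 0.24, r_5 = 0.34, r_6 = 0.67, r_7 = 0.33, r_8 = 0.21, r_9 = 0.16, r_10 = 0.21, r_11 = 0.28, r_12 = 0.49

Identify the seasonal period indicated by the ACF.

The largest autocorrelation is r_6 = 0.67, with a weaker echo at lag 12 (0.49); the remaining lags stay at or below 0.47. The elevated value at lag 1 (0.47), dropping to 0.28 at lag 2, reflects decaying short-term dependence rather than seasonality.
The dominant spike at lag 6 indicates a seasonal period of 6.

6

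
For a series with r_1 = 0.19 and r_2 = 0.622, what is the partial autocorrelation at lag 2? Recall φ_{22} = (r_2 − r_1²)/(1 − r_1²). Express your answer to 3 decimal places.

0.608

φ_{22} = (r_2 − r_1²) / (1 − r_1²)
r_1² = (0.19)² = 0.0361
Numerator = 0.622 − 0.0361 = 0.5859; denominator = 1 − 0.0361 = 0.9639
φ_{22} = 0.5859 / 0.9639 = 0.608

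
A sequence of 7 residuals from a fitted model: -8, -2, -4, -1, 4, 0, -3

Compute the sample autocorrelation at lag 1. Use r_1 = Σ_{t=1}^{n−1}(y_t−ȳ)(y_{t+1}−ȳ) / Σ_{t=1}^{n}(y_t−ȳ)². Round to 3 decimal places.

0.171

Mean ȳ = (-8 − 2 − 4 − 1 + 4 + 0 − 3)/7 = -2.0000
Deviations from mean: -6.0000, 0.0000, -2.0000, 1.0000, 6.0000, 2.0000, -1.0000
Σ(y_t−ȳ)(y_{t+1}−ȳ) = (0.0000) + (0.0000) + (-2.0000) + (6.0000) + (12.0000) + (-2.0000) = 14.0000
Denominator Σ(y_t−ȳ)² = 82.0000
r_1 = 14.0000 / 82.0000 = 0.171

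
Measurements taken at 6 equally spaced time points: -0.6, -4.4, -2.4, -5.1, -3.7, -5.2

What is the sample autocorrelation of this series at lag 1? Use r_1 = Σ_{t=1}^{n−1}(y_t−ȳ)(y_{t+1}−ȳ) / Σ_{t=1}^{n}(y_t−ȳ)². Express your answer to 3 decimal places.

Mean ȳ = (-0.6 − 4.4 − 2.4 − 5.1 − 3.7 − 5.2)/6 = -3.5667
Deviations from mean: 2.9667, -0.8333, 1.1667, -1.5333, -0.1333, -1.6333
Σ(y_t−ȳ)(y_{t+1}−ȳ) = (-2.4722) + (-0.9722) + (-1.7889) + (0.2044) + (0.2178) = -4.8111
Denominator Σ(y_t−ȳ)² = 15.8933
r_1 = -4.8111 / 15.8933 = -0.303

-0.303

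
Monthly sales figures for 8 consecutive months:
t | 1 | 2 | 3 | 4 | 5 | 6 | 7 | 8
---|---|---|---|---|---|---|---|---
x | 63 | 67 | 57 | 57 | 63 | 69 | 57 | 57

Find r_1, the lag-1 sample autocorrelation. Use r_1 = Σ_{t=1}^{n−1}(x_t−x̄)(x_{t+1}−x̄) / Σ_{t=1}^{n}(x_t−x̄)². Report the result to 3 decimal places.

Mean x̄ = (63 + 67 + 57 + 57 + 63 + 69 + 57 + 57)/8 = 61.2500
Deviations from mean: 1.7500, 5.7500, -4.2500, -4.2500, 1.7500, 7.7500, -4.2500, -4.2500
Numerator Σ_{t=1}^{7}(x_t−x̄)(x_{t+1}−x̄) = -5.0625
Denominator Σ(x_t−x̄)² = 171.5000
r_1 = -5.0625 / 171.5000 = -0.030

-0.030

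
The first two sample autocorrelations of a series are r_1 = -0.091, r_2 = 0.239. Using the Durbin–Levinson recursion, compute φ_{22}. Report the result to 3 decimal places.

φ_{22} = (r_2 − r_1²) / (1 − r_1²)
r_1² = (-0.091)² = 0.008281
Numerator = 0.239 − 0.0083 = 0.2307; denominator = 1 − 0.0083 = 0.9917
φ_{22} = 0.2307 / 0.9917 = 0.233

0.233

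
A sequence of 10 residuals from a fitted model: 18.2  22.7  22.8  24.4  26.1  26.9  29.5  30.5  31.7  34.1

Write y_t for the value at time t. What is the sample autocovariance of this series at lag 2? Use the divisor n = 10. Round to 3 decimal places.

Mean ȳ = (18.2 + 22.7 + 22.8 + 24.4 + 26.1 + 26.9 + 29.5 + 30.5 + 31.7 + 34.1)/10 = 26.6900
Σ_{t=1}^{8}(y_t−ȳ)(y_{t+2}−ȳ) = 85.4298
γ_2 = 85.4298 / 10 = 8.543

8.543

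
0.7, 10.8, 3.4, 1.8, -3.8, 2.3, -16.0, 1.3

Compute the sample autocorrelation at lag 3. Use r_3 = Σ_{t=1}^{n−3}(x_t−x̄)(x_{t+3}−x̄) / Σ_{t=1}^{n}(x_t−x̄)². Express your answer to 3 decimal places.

-0.160

Mean x̄ = (0.7 + 10.8 + 3.4 + 1.8 − 3.8 + 2.3 − 16.0 + 1.3)/8 = 0.0625
Deviations from mean: 0.6375, 10.7375, 3.3375, 1.7375, -3.8625, 2.2375, -16.0625, 1.2375
Numerator Σ_{t=1}^{5}(x_t−x̄)(x_{t+3}−x̄) = -65.5867
Denominator Σ(x_t−x̄)² = 409.3188
r_3 = -65.5867 / 409.3188 = -0.160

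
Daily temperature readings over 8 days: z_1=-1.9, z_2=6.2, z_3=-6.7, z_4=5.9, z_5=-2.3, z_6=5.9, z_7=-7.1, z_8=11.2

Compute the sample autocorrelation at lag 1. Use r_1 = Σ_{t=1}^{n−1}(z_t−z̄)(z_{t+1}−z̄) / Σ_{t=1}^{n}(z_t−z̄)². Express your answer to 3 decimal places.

Mean z̄ = (-1.9 + 6.2 − 6.7 + 5.9 − 2.3 + 5.9 − 7.1 + 11.2)/8 = 1.4000
Deviations from mean: -3.3000, 4.8000, -8.1000, 4.5000, -3.7000, 4.5000, -8.5000, 9.8000
Σ(z_t−z̄)(z_{t+1}−z̄) = (-15.8400) + (-38.8800) + (-36.4500) + (-16.6500) + (-16.6500) + (-38.2500) + (-83.3000) = -246.0200
Denominator Σ(z_t−z̄)² = 322.0200
r_1 = -246.0200 / 322.0200 = -0.764

-0.764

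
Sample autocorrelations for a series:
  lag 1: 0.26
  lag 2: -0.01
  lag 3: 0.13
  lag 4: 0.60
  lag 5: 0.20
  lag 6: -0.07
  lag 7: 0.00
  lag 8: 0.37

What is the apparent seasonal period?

4

The largest autocorrelation is r_4 = 0.60, with a weaker echo at lag 8 (0.37); the remaining lags stay at or below 0.26.
The dominant spike at lag 4 indicates a seasonal period of 4.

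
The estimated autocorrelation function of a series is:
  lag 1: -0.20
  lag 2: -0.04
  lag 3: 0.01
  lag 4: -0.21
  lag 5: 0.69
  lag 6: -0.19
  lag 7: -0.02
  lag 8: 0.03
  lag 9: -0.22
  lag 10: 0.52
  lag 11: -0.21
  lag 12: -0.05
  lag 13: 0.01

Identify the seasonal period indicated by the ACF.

5

The largest autocorrelation is r_5 = 0.69, with a weaker echo at lag 10 (0.52); the remaining lags stay at or below 0.03.
The dominant spike at lag 5 indicates a seasonal period of 5.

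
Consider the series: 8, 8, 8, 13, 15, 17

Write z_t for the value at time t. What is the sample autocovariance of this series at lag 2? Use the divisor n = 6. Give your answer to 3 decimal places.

Mean z̄ = (8 + 8 + 8 + 13 + 15 + 17)/6 = 11.5000
Deviations: -3.5000, -3.5000, -3.5000, 1.5000, 3.5000, 5.5000
Σ_{t=1}^{4}(z_t−z̄)(z_{t+2}−z̄) = 3.0000
γ_2 = 3.0000 / 6 = 0.500

0.500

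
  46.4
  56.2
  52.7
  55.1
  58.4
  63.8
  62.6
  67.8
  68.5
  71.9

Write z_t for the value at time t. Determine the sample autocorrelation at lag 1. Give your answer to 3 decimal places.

0.545

Mean z̄ = (46.4 + 56.2 + 52.7 + 55.1 + 58.4 + 63.8 + 62.6 + 67.8 + 68.5 + 71.9)/10 = 60.3400
Numerator Σ_{t=1}^{9}(z_t−z̄)(z_{t+1}−z̄) = 312.7104
Denominator Σ(z_t−z̄)² = 574.0040
r_1 = 312.7104 / 574.0040 = 0.545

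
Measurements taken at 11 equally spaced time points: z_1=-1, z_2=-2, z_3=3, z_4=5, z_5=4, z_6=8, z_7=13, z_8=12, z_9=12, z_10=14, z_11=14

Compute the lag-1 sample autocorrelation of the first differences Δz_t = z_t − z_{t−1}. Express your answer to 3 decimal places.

-0.225

First differences Δz: -1, 5, 2, -1, 4, 5, -1, 0, 2, 0
Mean of differences = 1.5000
Numerator Σ(Δz_t−Δz̄)(Δz_{t+1}−Δz̄) = -12.2500
Denominator Σ(Δz_t−Δz̄)² = 54.5000
r_1(Δz) = -12.2500 / 54.5000 = -0.225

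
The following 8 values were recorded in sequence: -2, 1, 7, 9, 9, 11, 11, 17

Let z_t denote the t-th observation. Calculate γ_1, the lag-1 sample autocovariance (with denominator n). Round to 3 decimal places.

Mean z̄ = (-2 + 1 + 7 + 9 + 9 + 11 + 11 + 17)/8 = 7.8750
Deviations: -9.8750, -6.8750, -0.8750, 1.1250, 1.1250, 3.1250, 3.1250, 9.1250
Σ_{t=1}^{7}(z_t−z̄)(z_{t+1}−z̄) = 115.9844
γ_1 = 115.9844 / 8 = 14.498

14.498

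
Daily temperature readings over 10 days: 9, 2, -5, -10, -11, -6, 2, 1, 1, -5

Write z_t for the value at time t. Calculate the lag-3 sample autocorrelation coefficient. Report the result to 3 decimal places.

-0.568

Mean z̄ = (9 + 2 − 5 − 10 − 11 − 6 + 2 + 1 + 1 − 5)/10 = -2.2000
Σ(z_t−z̄)(z_{t+3}−z̄) = (-87.3600) + (-36.9600) + (10.6400) + (-32.7600) + (-28.1600) + (-12.1600) + (-11.7600) = -198.5200
Denominator Σ(z_t−z̄)² = 349.6000
r_3 = -198.5200 / 349.6000 = -0.568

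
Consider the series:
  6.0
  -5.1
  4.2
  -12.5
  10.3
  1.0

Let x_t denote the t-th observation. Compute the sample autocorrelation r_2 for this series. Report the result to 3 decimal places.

0.365

Mean x̄ = (6.0 − 5.1 + 4.2 − 12.5 + 10.3 + 1.0)/6 = 0.6500
Deviations from mean: 5.3500, -5.7500, 3.5500, -13.1500, 9.6500, 0.3500
Numerator Σ_{t=1}^{4}(x_t−x̄)(x_{t+2}−x̄) = 124.2600
Denominator Σ(x_t−x̄)² = 340.4550
r_2 = 124.2600 / 340.4550 = 0.365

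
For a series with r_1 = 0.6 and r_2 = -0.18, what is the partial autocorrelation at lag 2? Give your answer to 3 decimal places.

-0.844

φ_{22} = (r_2 − r_1²) / (1 − r_1²)
r_1² = (0.6)² = 0.36
Numerator = -0.18 − 0.3600 = -0.5400; denominator = 1 − 0.3600 = 0.6400
φ_{22} = -0.5400 / 0.6400 = -0.844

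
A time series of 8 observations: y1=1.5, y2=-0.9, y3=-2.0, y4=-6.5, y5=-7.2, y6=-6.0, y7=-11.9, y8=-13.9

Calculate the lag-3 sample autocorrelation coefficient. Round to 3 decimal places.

0.014

Mean ȳ = (1.5 − 0.9 − 2.0 − 6.5 − 7.2 − 6.0 − 11.9 − 13.9)/8 = -5.8625
Deviations from mean: 7.3625, 4.9625, 3.8625, -0.6375, -1.3375, -0.1375, -6.0375, -8.0375
Σ(y_t−ȳ)(y_{t+3}−ȳ) = (-4.6936) + (-6.6373) + (-0.5311) + (3.8489) + (10.7502) = 2.7370
Denominator Σ(y_t−ȳ)² = 197.0188
r_3 = 2.7370 / 197.0188 = 0.014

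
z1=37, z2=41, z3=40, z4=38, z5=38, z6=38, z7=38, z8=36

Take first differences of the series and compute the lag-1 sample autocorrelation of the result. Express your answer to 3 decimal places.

-0.099

First differences Δz: 4, -1, -2, 0, 0, 0, -2
Mean of differences = -0.1429
Numerator Σ(Δz_t−Δz̄)(Δz_{t+1}−Δz̄) = -2.4490
Denominator Σ(Δz_t−Δz̄)² = 24.8571
r_1(Δz) = -2.4490 / 24.8571 = -0.099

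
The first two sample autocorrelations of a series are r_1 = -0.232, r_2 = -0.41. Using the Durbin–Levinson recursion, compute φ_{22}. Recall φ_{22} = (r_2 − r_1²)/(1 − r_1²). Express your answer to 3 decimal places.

φ_{22} = (r_2 − r_1²) / (1 − r_1²)
r_1² = (-0.232)² = 0.053824
Numerator = -0.41 − 0.0538 = -0.4638; denominator = 1 − 0.0538 = 0.9462
φ_{22} = -0.4638 / 0.9462 = -0.490

-0.490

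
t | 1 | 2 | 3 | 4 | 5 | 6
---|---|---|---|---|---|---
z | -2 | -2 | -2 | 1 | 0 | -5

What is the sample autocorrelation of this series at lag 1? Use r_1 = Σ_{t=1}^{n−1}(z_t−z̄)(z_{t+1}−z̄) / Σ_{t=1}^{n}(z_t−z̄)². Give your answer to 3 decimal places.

-0.083

Mean z̄ = (-2 − 2 − 2 + 1 + 0 − 5)/6 = -1.6667
Deviations from mean: -0.3333, -0.3333, -0.3333, 2.6667, 1.6667, -3.3333
Σ(z_t−z̄)(z_{t+1}−z̄) = (0.1111) + (0.1111) + (-0.8889) + (4.4444) + (-5.5556) = -1.7778
Denominator Σ(z_t−z̄)² = 21.3333
r_1 = -1.7778 / 21.3333 = -0.083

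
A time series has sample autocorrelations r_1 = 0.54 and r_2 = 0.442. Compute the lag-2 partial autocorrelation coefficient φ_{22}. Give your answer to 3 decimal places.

φ_{22} = (r_2 − r_1²) / (1 − r_1²)
r_1² = (0.54)² = 0.2916
Numerator = 0.442 − 0.2916 = 0.1504; denominator = 1 − 0.2916 = 0.7084
φ_{22} = 0.1504 / 0.7084 = 0.212

0.212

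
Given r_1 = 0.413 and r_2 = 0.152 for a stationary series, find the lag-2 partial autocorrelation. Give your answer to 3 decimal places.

φ_{22} = (r_2 − r_1²) / (1 − r_1²)
r_1² = (0.413)² = 0.170569
Numerator = 0.152 − 0.1706 = -0.0186; denominator = 1 − 0.1706 = 0.8294
φ_{22} = -0.0186 / 0.8294 = -0.022

-0.022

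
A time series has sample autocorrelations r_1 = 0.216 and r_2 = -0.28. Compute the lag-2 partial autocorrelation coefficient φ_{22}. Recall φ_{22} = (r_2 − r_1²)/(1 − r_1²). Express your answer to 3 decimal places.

φ_{22} = (r_2 − r_1²) / (1 − r_1²)
r_1² = (0.216)² = 0.046656
Numerator = -0.28 − 0.0467 = -0.3267; denominator = 1 − 0.0467 = 0.9533
φ_{22} = -0.3267 / 0.9533 = -0.343

-0.343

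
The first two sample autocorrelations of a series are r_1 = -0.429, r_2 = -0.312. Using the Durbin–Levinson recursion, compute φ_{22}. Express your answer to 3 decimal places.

-0.608

φ_{22} = (r_2 − r_1²) / (1 − r_1²)
r_1² = (-0.429)² = 0.184041
Numerator = -0.312 − 0.1840 = -0.4960; denominator = 1 − 0.1840 = 0.8160
φ_{22} = -0.4960 / 0.8160 = -0.608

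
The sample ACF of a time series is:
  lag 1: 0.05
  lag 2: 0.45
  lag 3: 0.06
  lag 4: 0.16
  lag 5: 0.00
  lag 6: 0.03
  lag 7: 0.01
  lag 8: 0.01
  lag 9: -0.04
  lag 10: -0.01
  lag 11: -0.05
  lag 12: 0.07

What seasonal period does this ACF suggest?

2

The largest autocorrelation is r_2 = 0.45, with a weaker echo at lag 4 (0.16); the remaining lags stay at or below 0.07.
The dominant spike at lag 2 indicates a seasonal period of 2.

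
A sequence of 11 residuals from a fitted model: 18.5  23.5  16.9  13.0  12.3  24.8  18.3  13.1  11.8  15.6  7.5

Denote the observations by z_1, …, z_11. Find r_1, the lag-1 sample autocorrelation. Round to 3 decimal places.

0.122

Mean z̄ = (18.5 + 23.5 + 16.9 + 13.0 + 12.3 + 24.8 + 18.3 + 13.1 + 11.8 + 15.6 + 7.5)/11 = 15.9364
Numerator Σ_{t=1}^{10}(z_t−z̄)(z_{t+1}−z̄) = 32.5032
Denominator Σ(z_t−z̄)² = 267.1455
r_1 = 32.5032 / 267.1455 = 0.122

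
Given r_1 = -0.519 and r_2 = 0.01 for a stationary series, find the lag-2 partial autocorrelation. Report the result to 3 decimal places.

φ_{22} = (r_2 − r_1²) / (1 − r_1²)
r_1² = (-0.519)² = 0.269361
Numerator = 0.01 − 0.2694 = -0.2594; denominator = 1 − 0.2694 = 0.7306
φ_{22} = -0.2594 / 0.7306 = -0.355

-0.355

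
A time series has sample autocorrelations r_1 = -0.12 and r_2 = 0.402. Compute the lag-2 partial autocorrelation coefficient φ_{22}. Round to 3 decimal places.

0.393

φ_{22} = (r_2 − r_1²) / (1 − r_1²)
r_1² = (-0.12)² = 0.0144
Numerator = 0.402 − 0.0144 = 0.3876; denominator = 1 − 0.0144 = 0.9856
φ_{22} = 0.3876 / 0.9856 = 0.393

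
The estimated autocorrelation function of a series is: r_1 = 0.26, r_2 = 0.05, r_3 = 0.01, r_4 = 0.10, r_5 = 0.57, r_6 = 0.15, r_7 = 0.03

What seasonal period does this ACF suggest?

5

The largest autocorrelation is r_5 = 0.57; the remaining lags stay at or below 0.26. The elevated value at lag 1 (0.26), dropping to 0.05 at lag 2, reflects decaying short-term dependence rather than seasonality.
The dominant spike at lag 5 indicates a seasonal period of 5.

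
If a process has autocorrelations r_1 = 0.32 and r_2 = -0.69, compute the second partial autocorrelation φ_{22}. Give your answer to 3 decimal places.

-0.883

φ_{22} = (r_2 − r_1²) / (1 − r_1²)
r_1² = (0.32)² = 0.1024
Numerator = -0.69 − 0.1024 = -0.7924; denominator = 1 − 0.1024 = 0.8976
φ_{22} = -0.7924 / 0.8976 = -0.883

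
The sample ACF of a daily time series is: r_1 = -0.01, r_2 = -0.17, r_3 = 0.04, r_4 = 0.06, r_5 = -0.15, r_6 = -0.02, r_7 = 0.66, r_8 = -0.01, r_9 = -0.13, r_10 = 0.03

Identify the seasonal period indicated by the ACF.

7

The largest autocorrelation is r_7 = 0.66; the remaining lags stay at or below 0.06.
The dominant spike at lag 7 indicates a seasonal period of 7.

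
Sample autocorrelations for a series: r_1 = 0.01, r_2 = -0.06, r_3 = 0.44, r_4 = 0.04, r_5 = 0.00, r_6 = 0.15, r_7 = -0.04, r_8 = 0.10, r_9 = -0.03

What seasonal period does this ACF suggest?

3

The largest autocorrelation is r_3 = 0.44, with a weaker echo at lag 6 (0.15); the remaining lags stay at or below 0.10.
The dominant spike at lag 3 indicates a seasonal period of 3.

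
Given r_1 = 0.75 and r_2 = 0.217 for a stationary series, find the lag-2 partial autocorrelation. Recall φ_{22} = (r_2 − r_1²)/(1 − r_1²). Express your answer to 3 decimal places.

φ_{22} = (r_2 − r_1²) / (1 − r_1²)
r_1² = (0.75)² = 0.5625
Numerator = 0.217 − 0.5625 = -0.3455; denominator = 1 − 0.5625 = 0.4375
φ_{22} = -0.3455 / 0.4375 = -0.790

-0.790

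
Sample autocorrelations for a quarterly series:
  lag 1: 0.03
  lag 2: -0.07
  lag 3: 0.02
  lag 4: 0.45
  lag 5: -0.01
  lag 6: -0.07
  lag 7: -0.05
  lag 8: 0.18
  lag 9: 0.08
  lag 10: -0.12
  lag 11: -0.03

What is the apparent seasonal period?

The largest autocorrelation is r_4 = 0.45, with a weaker echo at lag 8 (0.18); the remaining lags stay at or below 0.08.
The dominant spike at lag 4 indicates a seasonal period of 4.

4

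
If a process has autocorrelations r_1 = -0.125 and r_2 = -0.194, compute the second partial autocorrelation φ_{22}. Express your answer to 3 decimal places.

φ_{22} = (r_2 − r_1²) / (1 − r_1²)
r_1² = (-0.125)² = 0.015625
Numerator = -0.194 − 0.0156 = -0.2096; denominator = 1 − 0.0156 = 0.9844
φ_{22} = -0.2096 / 0.9844 = -0.213

-0.213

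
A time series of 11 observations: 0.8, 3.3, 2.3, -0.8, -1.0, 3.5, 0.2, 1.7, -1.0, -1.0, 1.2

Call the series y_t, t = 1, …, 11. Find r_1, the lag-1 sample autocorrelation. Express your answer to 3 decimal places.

-0.064

Mean ȳ = (0.8 + 3.3 + 2.3 − 0.8 − 1.0 + 3.5 + 0.2 + 1.7 − 1.0 − 1.0 + 1.2)/11 = 0.8364
Numerator Σ_{t=1}^{10}(y_t−ȳ)(y_{t+1}−ȳ) = -1.8913
Denominator Σ(y_t−ȳ)² = 29.3855
r_1 = -1.8913 / 29.3855 = -0.064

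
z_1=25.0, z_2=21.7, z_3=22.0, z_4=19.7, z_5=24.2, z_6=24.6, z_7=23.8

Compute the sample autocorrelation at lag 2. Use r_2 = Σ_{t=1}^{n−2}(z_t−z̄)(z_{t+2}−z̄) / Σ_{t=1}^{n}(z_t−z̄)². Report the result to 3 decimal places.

Mean z̄ = (25.0 + 21.7 + 22.0 + 19.7 + 24.2 + 24.6 + 23.8)/7 = 23.0000
Numerator Σ_{t=1}^{5}(z_t−z̄)(z_{t+2}−z̄) = -3.2300
Denominator Σ(z_t−z̄)² = 22.2200
r_2 = -3.2300 / 22.2200 = -0.145

-0.145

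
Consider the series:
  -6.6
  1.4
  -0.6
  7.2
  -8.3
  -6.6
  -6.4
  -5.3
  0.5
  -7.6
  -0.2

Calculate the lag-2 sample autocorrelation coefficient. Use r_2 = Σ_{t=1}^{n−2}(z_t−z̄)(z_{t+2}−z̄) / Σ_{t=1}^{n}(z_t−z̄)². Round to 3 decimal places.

Mean z̄ = (-6.6 + 1.4 − 0.6 + 7.2 − 8.3 − 6.6 − 6.4 − 5.3 + 0.5 − 7.6 − 0.2)/11 = -2.9545
Numerator Σ_{t=1}^{9}(z_t−z̄)(z_{t+2}−z̄) = 21.5077
Denominator Σ(z_t−z̄)² = 241.2473
r_2 = 21.5077 / 241.2473 = 0.089

0.089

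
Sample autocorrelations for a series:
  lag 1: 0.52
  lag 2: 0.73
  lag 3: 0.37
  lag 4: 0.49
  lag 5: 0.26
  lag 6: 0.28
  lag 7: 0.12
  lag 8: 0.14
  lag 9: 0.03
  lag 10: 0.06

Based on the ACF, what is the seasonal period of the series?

2

The largest autocorrelation is r_2 = 0.73; the remaining lags stay at or below 0.52.
The dominant spike at lag 2 indicates a seasonal period of 2.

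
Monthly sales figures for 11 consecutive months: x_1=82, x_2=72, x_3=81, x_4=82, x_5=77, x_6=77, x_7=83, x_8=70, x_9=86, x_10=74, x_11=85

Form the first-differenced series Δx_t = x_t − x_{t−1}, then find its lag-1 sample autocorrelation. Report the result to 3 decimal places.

-0.747

First differences Δx: -10, 9, 1, -5, 0, 6, -13, 16, -12, 11
Mean of differences = 0.3000
Numerator Σ(Δx_t−Δx̄)(Δx_{t+1}−Δx̄) = -696.6900
Denominator Σ(Δx_t−Δx̄)² = 932.1000
r_1(Δx) = -696.6900 / 932.1000 = -0.747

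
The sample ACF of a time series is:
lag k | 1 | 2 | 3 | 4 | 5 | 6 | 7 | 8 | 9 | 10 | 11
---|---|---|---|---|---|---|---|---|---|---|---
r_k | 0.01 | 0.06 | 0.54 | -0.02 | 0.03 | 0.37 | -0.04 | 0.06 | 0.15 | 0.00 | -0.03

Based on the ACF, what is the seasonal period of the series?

3

The largest autocorrelation is r_3 = 0.54, with weaker echoes at lags 6 (0.37) and 9 (0.15); the remaining lags stay at or below 0.06.
The dominant spike at lag 3 indicates a seasonal period of 3.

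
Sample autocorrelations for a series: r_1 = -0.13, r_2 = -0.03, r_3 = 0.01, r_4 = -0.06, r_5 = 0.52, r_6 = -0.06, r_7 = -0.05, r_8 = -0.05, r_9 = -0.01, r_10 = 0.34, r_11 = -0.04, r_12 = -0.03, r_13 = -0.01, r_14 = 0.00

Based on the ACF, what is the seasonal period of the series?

5

The largest autocorrelation is r_5 = 0.52, with a weaker echo at lag 10 (0.34); the remaining lags stay at or below 0.01.
The dominant spike at lag 5 indicates a seasonal period of 5.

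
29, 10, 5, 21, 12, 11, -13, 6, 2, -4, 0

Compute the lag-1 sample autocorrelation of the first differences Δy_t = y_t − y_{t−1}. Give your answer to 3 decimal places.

-0.412

First differences Δy: -19, -5, 16, -9, -1, -24, 19, -4, -6, 4
Mean of differences = -2.9000
Numerator Σ(Δy_t−Δȳ)(Δy_{t+1}−Δȳ) = -677.0100
Denominator Σ(Δy_t−Δȳ)² = 1644.9000
r_1(Δy) = -677.0100 / 1644.9000 = -0.412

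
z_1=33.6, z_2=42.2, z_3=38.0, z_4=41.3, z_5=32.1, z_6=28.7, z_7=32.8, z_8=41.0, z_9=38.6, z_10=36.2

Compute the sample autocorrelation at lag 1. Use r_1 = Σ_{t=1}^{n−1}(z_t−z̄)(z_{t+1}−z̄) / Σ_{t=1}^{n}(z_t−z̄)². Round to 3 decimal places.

Mean z̄ = (33.6 + 42.2 + 38.0 + 41.3 + 32.1 + 28.7 + 32.8 + 41.0 + 38.6 + 36.2)/10 = 36.4500
Numerator Σ_{t=1}^{9}(z_t−z̄)(z_{t+1}−z̄) = 33.5825
Denominator Σ(z_t−z̄)² = 184.8050
r_1 = 33.5825 / 184.8050 = 0.182

0.182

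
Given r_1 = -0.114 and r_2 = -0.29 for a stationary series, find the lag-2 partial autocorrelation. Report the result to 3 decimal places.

φ_{22} = (r_2 − r_1²) / (1 − r_1²)
r_1² = (-0.114)² = 0.012996
Numerator = -0.29 − 0.0130 = -0.3030; denominator = 1 − 0.0130 = 0.9870
φ_{22} = -0.3030 / 0.9870 = -0.307

-0.307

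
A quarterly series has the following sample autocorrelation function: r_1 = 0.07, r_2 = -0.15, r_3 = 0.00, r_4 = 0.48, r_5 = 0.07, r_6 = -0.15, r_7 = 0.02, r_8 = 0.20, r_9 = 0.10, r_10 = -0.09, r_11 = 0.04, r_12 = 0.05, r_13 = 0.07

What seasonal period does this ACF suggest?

4

The largest autocorrelation is r_4 = 0.48, with a weaker echo at lag 8 (0.20); the remaining lags stay at or below 0.10.
The dominant spike at lag 4 indicates a seasonal period of 4.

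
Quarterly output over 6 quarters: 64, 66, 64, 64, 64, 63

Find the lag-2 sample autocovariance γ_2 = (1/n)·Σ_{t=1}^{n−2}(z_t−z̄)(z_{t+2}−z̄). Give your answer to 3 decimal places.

-0.009

Mean z̄ = (64 + 66 + 64 + 64 + 64 + 63)/6 = 64.1667
Deviations: -0.1667, 1.8333, -0.1667, -0.1667, -0.1667, -1.1667
Σ_{t=1}^{4}(z_t−z̄)(z_{t+2}−z̄) = -0.0556
γ_2 = -0.0556 / 6 = -0.009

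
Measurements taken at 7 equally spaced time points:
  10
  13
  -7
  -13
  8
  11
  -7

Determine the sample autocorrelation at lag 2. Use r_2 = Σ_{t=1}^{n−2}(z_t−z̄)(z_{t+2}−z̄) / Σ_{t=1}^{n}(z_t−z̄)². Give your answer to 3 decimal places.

Mean z̄ = (10 + 13 − 7 − 13 + 8 + 11 − 7)/7 = 2.1429
Σ(z_t−z̄)(z_{t+2}−z̄) = (-71.8367) + (-164.4082) + (-53.5510) + (-134.1224) + (-53.5510) = -477.4694
Denominator Σ(z_t−z̄)² = 688.8571
r_2 = -477.4694 / 688.8571 = -0.693

-0.693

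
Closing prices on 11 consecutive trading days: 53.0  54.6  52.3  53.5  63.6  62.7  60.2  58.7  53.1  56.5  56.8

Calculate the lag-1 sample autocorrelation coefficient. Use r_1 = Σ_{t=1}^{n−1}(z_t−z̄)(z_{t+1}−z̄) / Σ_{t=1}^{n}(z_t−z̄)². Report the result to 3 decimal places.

Mean z̄ = (53.0 + 54.6 + 52.3 + 53.5 + 63.6 + 62.7 + 60.2 + 58.7 + 53.1 + 56.5 + 56.8)/11 = 56.8182
Numerator Σ_{t=1}^{10}(z_t−z̄)(z_{t+1}−z̄) = 71.3169
Denominator Σ(z_t−z̄)² = 160.4164
r_1 = 71.3169 / 160.4164 = 0.445

0.445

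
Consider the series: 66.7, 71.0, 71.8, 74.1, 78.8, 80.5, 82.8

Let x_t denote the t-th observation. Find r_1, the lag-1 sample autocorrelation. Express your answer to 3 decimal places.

0.542

Mean x̄ = (66.7 + 71.0 + 71.8 + 74.1 + 78.8 + 80.5 + 82.8)/7 = 75.1000
Σ(x_t−x̄)(x_{t+1}−x̄) = (34.4400) + (13.5300) + (3.3000) + (-3.7000) + (19.9800) + (41.5800) = 109.1300
Denominator Σ(x_t−x̄)² = 201.4000
r_1 = 109.1300 / 201.4000 = 0.542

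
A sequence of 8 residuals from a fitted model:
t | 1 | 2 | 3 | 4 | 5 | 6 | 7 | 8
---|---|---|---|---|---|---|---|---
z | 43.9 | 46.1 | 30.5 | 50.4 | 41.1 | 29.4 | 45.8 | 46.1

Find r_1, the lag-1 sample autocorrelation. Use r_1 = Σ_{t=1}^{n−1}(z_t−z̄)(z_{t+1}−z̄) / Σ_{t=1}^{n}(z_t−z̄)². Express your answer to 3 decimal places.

-0.406

Mean z̄ = (43.9 + 46.1 + 30.5 + 50.4 + 41.1 + 29.4 + 45.8 + 46.1)/8 = 41.6625
Deviations from mean: 2.2375, 4.4375, -11.1625, 8.7375, -0.5625, -12.2625, 4.1375, 4.4375
Numerator Σ_{t=1}^{7}(z_t−z̄)(z_{t+1}−z̄) = -167.5302
Denominator Σ(z_t−z̄)² = 413.1388
r_1 = -167.5302 / 413.1388 = -0.406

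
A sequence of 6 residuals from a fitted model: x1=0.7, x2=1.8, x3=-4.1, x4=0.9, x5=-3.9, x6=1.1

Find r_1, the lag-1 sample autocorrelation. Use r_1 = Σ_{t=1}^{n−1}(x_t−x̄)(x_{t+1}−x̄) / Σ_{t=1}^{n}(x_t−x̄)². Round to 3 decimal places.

Mean x̄ = (0.7 + 1.8 − 4.1 + 0.9 − 3.9 + 1.1)/6 = -0.5833
Deviations from mean: 1.2833, 2.3833, -3.5167, 1.4833, -3.3167, 1.6833
Σ(x_t−x̄)(x_{t+1}−x̄) = (3.0586) + (-8.3814) + (-5.2164) + (-4.9197) + (-5.5831) = -21.0419
Denominator Σ(x_t−x̄)² = 35.7283
r_1 = -21.0419 / 35.7283 = -0.589

-0.589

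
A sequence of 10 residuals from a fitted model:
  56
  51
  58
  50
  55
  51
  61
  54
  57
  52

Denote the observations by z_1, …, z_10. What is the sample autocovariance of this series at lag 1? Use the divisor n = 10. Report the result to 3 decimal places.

Mean z̄ = (56 + 51 + 58 + 50 + 55 + 51 + 61 + 54 + 57 + 52)/10 = 54.5000
Σ_{t=1}^{9}(z_t−z̄)(z_{t+1}−z̄) = -70.7500
γ_1 = -70.7500 / 10 = -7.075

-7.075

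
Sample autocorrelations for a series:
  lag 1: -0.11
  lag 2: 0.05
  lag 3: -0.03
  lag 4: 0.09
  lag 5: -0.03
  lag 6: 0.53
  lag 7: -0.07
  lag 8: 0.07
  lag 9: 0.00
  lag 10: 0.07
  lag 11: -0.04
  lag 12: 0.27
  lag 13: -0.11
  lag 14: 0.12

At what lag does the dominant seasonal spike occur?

The largest autocorrelation is r_6 = 0.53, with a weaker echo at lag 12 (0.27); the remaining lags stay at or below 0.12.
The dominant spike at lag 6 indicates a seasonal period of 6.

6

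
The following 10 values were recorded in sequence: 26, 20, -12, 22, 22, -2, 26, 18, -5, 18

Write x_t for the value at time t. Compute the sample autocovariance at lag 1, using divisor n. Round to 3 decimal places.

-66.859

Mean x̄ = (26 + 20 − 12 + 22 + 22 − 2 + 26 + 18 − 5 + 18)/10 = 13.3000
Σ_{t=1}^{9}(x_t−x̄)(x_{t+1}−x̄) = -668.5900
γ_1 = -668.5900 / 10 = -66.859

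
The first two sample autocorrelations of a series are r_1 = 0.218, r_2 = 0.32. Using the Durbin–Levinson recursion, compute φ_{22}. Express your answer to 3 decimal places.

φ_{22} = (r_2 − r_1²) / (1 − r_1²)
r_1² = (0.218)² = 0.047524
Numerator = 0.32 − 0.0475 = 0.2725; denominator = 1 − 0.0475 = 0.9525
φ_{22} = 0.2725 / 0.9525 = 0.286

0.286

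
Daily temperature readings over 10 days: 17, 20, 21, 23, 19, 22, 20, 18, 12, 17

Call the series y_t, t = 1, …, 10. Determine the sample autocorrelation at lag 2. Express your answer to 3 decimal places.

Mean ȳ = (17 + 20 + 21 + 23 + 19 + 22 + 20 + 18 + 12 + 17)/10 = 18.9000
Numerator Σ_{t=1}^{8}(y_t−ȳ)(y_{t+2}−ȳ) = 4.8800
Denominator Σ(y_t−ȳ)² = 88.9000
r_2 = 4.8800 / 88.9000 = 0.055

0.055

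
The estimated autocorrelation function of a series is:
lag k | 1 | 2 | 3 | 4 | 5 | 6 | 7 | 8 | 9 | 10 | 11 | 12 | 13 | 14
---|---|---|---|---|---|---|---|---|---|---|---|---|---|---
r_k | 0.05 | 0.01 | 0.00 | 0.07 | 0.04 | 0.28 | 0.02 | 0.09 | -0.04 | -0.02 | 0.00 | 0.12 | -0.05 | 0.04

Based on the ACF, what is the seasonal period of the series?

6

The largest autocorrelation is r_6 = 0.28; the remaining lags stay at or below 0.12.
The dominant spike at lag 6 indicates a seasonal period of 6.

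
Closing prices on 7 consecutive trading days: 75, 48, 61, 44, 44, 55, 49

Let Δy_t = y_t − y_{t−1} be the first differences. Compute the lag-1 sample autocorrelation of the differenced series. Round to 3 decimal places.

First differences Δy: -27, 13, -17, 0, 11, -6
Mean of differences = -4.3333
Numerator Σ(Δy_t−Δȳ)(Δy_{t+1}−Δȳ) = -626.4444
Denominator Σ(Δy_t−Δȳ)² = 1231.3333
r_1(Δy) = -626.4444 / 1231.3333 = -0.509

-0.509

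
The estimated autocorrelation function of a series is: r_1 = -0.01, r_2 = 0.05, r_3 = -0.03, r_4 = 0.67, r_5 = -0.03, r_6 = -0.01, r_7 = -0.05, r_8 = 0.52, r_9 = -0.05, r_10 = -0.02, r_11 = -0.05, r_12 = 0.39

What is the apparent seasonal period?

4

The largest autocorrelation is r_4 = 0.67, with weaker echoes at lags 8 (0.52) and 12 (0.39); the remaining lags stay at or below 0.05.
The dominant spike at lag 4 indicates a seasonal period of 4.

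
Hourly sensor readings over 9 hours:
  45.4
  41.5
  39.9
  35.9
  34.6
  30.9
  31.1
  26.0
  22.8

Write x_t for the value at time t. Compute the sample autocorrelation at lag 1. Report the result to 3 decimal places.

Mean x̄ = (45.4 + 41.5 + 39.9 + 35.9 + 34.6 + 30.9 + 31.1 + 26.0 + 22.8)/9 = 34.2333
Numerator Σ_{t=1}^{8}(x_t−x̄)(x_{t+1}−x̄) = 261.5322
Denominator Σ(x_t−x̄)² = 431.9600
r_1 = 261.5322 / 431.9600 = 0.605

0.605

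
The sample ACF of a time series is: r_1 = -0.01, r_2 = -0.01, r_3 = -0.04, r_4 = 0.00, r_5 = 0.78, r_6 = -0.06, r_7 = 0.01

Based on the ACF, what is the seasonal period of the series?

The largest autocorrelation is r_5 = 0.78; the remaining lags stay at or below 0.01.
The dominant spike at lag 5 indicates a seasonal period of 5.

5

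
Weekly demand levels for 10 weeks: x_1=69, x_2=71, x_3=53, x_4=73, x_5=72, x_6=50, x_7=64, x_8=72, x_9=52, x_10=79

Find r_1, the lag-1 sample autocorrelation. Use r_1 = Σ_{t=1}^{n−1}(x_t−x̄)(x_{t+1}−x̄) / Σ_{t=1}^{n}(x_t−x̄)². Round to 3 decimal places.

Mean x̄ = (69 + 71 + 53 + 73 + 72 + 50 + 64 + 72 + 52 + 79)/10 = 65.5000
Numerator Σ_{t=1}^{9}(x_t−x̄)(x_{t+1}−x̄) = -451.7500
Denominator Σ(x_t−x̄)² = 946.5000
r_1 = -451.7500 / 946.5000 = -0.477

-0.477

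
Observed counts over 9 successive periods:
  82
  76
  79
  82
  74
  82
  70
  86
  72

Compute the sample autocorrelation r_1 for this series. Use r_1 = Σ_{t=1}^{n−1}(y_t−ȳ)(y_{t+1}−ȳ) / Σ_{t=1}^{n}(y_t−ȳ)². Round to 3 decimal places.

-0.783

Mean ȳ = (82 + 76 + 79 + 82 + 74 + 82 + 70 + 86 + 72)/9 = 78.1111
Numerator Σ_{t=1}^{8}(y_t−ȳ)(y_{t+1}−ȳ) = -182.3457
Denominator Σ(y_t−ȳ)² = 232.8889
r_1 = -182.3457 / 232.8889 = -0.783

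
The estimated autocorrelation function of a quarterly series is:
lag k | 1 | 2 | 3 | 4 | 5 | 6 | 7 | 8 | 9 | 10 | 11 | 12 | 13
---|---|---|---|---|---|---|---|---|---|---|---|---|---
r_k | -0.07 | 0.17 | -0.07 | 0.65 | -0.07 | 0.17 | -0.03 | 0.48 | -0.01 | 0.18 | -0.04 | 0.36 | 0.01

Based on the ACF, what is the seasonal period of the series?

The largest autocorrelation is r_4 = 0.65, with weaker echoes at lags 8 (0.48) and 12 (0.36); the remaining lags stay at or below 0.18.
The dominant spike at lag 4 indicates a seasonal period of 4.

4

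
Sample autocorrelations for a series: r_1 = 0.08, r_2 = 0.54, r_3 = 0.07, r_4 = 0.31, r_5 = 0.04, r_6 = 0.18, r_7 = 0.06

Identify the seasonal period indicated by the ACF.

2

The largest autocorrelation is r_2 = 0.54, with weaker echoes at lags 4 (0.31) and 6 (0.18); the remaining lags stay at or below 0.08.
The dominant spike at lag 2 indicates a seasonal period of 2.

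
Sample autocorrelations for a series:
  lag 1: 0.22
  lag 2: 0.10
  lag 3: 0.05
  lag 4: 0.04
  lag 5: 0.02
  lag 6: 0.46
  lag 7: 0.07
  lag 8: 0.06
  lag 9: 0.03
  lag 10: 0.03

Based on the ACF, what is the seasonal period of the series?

6

The largest autocorrelation is r_6 = 0.46; the remaining lags stay at or below 0.22. The elevated value at lag 1 (0.22), dropping to 0.10 at lag 2, reflects decaying short-term dependence rather than seasonality.
The dominant spike at lag 6 indicates a seasonal period of 6.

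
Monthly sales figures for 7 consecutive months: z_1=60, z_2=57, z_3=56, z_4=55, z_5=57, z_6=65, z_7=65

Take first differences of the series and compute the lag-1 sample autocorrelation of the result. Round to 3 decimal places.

First differences Δz: -3, -1, -1, 2, 8, 0
Mean of differences = 0.8333
Numerator Σ(Δz_t−Δz̄)(Δz_{t+1}−Δz̄) = 10.6389
Denominator Σ(Δz_t−Δz̄)² = 74.8333
r_1(Δz) = 10.6389 / 74.8333 = 0.142

0.142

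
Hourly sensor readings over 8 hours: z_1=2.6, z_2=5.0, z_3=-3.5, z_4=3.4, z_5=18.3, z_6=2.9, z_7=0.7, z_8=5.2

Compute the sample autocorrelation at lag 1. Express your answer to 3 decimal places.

-0.109

Mean z̄ = (2.6 + 5.0 − 3.5 + 3.4 + 18.3 + 2.9 + 0.7 + 5.2)/8 = 4.3250
Σ(z_t−z̄)(z_{t+1}−z̄) = (-1.1644) + (-5.2819) + (7.2381) + (-12.9269) + (-19.9144) + (5.1656) + (-3.1719) = -30.0556
Denominator Σ(z_t−z̄)² = 276.7550
r_1 = -30.0556 / 276.7550 = -0.109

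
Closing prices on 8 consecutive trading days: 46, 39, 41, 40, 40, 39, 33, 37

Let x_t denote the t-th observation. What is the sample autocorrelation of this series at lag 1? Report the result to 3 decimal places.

Mean x̄ = (46 + 39 + 41 + 40 + 40 + 39 + 33 + 37)/8 = 39.3750
Σ(x_t−x̄)(x_{t+1}−x̄) = (-2.4844) + (-0.6094) + (1.0156) + (0.3906) + (-0.2344) + (2.3906) + (15.1406) = 15.6094
Denominator Σ(x_t−x̄)² = 93.8750
r_1 = 15.6094 / 93.8750 = 0.166

0.166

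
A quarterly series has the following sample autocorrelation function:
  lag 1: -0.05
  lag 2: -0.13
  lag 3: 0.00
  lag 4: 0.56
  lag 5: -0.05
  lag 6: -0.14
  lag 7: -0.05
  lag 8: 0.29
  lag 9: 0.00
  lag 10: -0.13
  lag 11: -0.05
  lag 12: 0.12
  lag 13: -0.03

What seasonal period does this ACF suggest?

The largest autocorrelation is r_4 = 0.56, with a weaker echo at lag 8 (0.29); the remaining lags stay at or below 0.12.
The dominant spike at lag 4 indicates a seasonal period of 4.

4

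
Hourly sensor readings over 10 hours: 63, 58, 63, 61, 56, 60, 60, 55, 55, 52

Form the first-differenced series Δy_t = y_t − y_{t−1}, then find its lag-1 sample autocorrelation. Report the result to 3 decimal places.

-0.434

First differences Δy: -5, 5, -2, -5, 4, 0, -5, 0, -3
Mean of differences = -1.2222
Numerator Σ(Δy_t−Δȳ)(Δy_{t+1}−Δȳ) = -50.1605
Denominator Σ(Δy_t−Δȳ)² = 115.5556
r_1(Δy) = -50.1605 / 115.5556 = -0.434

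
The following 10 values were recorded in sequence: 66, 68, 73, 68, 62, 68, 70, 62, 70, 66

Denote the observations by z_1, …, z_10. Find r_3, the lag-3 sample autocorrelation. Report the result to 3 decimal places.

0.257

Mean z̄ = (66 + 68 + 73 + 68 + 62 + 68 + 70 + 62 + 70 + 66)/10 = 67.3000
Σ(z_t−z̄)(z_{t+3}−z̄) = (-0.9100) + (-3.7100) + (3.9900) + (1.8900) + (28.0900) + (1.8900) + (-3.5100) = 27.7300
Denominator Σ(z_t−z̄)² = 108.1000
r_3 = 27.7300 / 108.1000 = 0.257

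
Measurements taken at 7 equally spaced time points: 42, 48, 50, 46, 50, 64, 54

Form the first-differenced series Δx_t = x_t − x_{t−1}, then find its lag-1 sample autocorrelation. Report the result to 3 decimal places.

-0.384

First differences Δx: 6, 2, -4, 4, 14, -10
Mean of differences = 2.0000
Numerator Σ(Δx_t−Δx̄)(Δx_{t+1}−Δx̄) = -132.0000
Denominator Σ(Δx_t−Δx̄)² = 344.0000
r_1(Δx) = -132.0000 / 344.0000 = -0.384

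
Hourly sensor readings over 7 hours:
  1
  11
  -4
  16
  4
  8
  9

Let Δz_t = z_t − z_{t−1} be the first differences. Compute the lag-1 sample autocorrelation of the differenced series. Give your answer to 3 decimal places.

-0.836

First differences Δz: 10, -15, 20, -12, 4, 1
Mean of differences = 1.3333
Numerator Σ(Δz_t−Δz̄)(Δz_{t+1}−Δz̄) = -731.7778
Denominator Σ(Δz_t−Δz̄)² = 875.3333
r_1(Δz) = -731.7778 / 875.3333 = -0.836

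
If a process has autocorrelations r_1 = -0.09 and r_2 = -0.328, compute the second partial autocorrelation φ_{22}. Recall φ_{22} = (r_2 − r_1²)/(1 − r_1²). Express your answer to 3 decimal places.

φ_{22} = (r_2 − r_1²) / (1 − r_1²)
r_1² = (-0.09)² = 0.0081
Numerator = -0.328 − 0.0081 = -0.3361; denominator = 1 − 0.0081 = 0.9919
φ_{22} = -0.3361 / 0.9919 = -0.339

-0.339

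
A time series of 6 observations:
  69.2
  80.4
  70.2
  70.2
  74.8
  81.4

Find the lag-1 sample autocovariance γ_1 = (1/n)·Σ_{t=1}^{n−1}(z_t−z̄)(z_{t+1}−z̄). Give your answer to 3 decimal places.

Mean z̄ = (69.2 + 80.4 + 70.2 + 70.2 + 74.8 + 81.4)/6 = 74.3667
Deviations: -5.1667, 6.0333, -4.1667, -4.1667, 0.4333, 7.0333
Σ_{t=1}^{5}(z_t−z̄)(z_{t+1}−z̄) = -37.7078
γ_1 = -37.7078 / 6 = -6.285

-6.285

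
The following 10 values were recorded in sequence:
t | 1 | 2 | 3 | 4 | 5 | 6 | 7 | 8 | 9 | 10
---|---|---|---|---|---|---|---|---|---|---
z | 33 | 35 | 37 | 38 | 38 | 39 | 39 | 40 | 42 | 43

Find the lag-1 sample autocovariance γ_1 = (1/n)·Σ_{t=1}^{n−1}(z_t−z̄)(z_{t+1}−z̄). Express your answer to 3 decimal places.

Mean z̄ = (33 + 35 + 37 + 38 + 38 + 39 + 39 + 40 + 42 + 43)/10 = 38.4000
Σ_{t=1}^{9}(z_t−z̄)(z_{t+1}−z̄) = 47.2400
γ_1 = 47.2400 / 10 = 4.724

4.724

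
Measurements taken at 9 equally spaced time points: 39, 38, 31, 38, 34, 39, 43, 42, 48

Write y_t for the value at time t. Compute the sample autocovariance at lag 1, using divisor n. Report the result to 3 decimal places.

6.764

Mean ȳ = (39 + 38 + 31 + 38 + 34 + 39 + 43 + 42 + 48)/9 = 39.1111
Σ_{t=1}^{8}(y_t−ȳ)(y_{t+1}−ȳ) = 60.8765
γ_1 = 60.8765 / 9 = 6.764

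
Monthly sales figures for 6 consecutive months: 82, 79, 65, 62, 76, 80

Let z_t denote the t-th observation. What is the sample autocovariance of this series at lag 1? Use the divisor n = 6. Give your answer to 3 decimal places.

15.167

Mean z̄ = (82 + 79 + 65 + 62 + 76 + 80)/6 = 74.0000
Σ_{t=1}^{5}(z_t−z̄)(z_{t+1}−z̄) = 91.0000
γ_1 = 91.0000 / 6 = 15.167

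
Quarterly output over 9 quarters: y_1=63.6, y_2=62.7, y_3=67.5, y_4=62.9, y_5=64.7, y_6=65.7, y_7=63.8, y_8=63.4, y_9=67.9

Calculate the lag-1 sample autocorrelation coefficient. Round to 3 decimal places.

Mean ȳ = (63.6 + 62.7 + 67.5 + 62.9 + 64.7 + 65.7 + 63.8 + 63.4 + 67.9)/9 = 64.6889
Numerator Σ_{t=1}^{8}(y_t−ȳ)(y_{t+1}−ȳ) = -12.3546
Denominator Σ(y_t−ȳ)² = 30.0289
r_1 = -12.3546 / 30.0289 = -0.411

-0.411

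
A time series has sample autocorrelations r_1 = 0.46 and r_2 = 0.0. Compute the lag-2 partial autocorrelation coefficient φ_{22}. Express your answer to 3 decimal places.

-0.268

φ_{22} = (r_2 − r_1²) / (1 − r_1²)
r_1² = (0.46)² = 0.2116
Numerator = 0.0 − 0.2116 = -0.2116; denominator = 1 − 0.2116 = 0.7884
φ_{22} = -0.2116 / 0.7884 = -0.268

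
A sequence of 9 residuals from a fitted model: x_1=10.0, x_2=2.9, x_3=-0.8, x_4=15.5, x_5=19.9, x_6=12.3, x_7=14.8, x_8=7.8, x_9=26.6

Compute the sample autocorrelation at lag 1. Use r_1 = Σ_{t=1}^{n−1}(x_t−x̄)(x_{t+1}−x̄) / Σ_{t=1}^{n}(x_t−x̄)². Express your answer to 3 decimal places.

Mean x̄ = (10.0 + 2.9 − 0.8 + 15.5 + 19.9 + 12.3 + 14.8 + 7.8 + 26.6)/9 = 12.1111
Numerator Σ_{t=1}^{8}(x_t−x̄)(x_{t+1}−x̄) = 48.9365
Denominator Σ(x_t−x̄)² = 563.9289
r_1 = 48.9365 / 563.9289 = 0.087

0.087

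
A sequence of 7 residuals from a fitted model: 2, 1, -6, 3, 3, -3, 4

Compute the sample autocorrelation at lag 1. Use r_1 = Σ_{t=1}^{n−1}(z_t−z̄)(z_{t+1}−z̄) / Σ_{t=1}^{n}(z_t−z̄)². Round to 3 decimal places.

Mean z̄ = (2 + 1 − 6 + 3 + 3 − 3 + 4)/7 = 0.5714
Σ(z_t−z̄)(z_{t+1}−z̄) = (0.6122) + (-2.8163) + (-15.9592) + (5.8980) + (-8.6735) + (-12.2449) = -33.1837
Denominator Σ(z_t−z̄)² = 81.7143
r_1 = -33.1837 / 81.7143 = -0.406

-0.406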